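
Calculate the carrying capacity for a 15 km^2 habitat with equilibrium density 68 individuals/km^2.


K = 68 * 15 = 1020 individuals

1020 individuals


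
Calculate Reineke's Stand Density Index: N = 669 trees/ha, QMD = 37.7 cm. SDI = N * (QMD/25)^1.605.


QMD/25 = 37.7/25 = 1.508
(1.508)^1.605 = exp(1.605 * ln(1.508)) = exp(1.605 * 0.410784) = exp(0.659308) = 1.93345
SDI = 669 * 1.93345 = 1293.48 ≈ 1293

1293


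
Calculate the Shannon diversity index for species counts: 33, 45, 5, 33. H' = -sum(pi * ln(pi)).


Total N = 33 + 45 + 5 + 33 = 116
Per-species terms:
  p = 33/116 = 0.284483; ln(p) = -1.257082; p*ln(p) = 0.284483 * (-1.257082) = -0.357618
  p = 45/116 = 0.387931; ln(p) = -0.946928; p*ln(p) = 0.387931 * (-0.946928) = -0.367343
  p = 5/116 = 0.043103; ln(p) = -3.144163; p*ln(p) = 0.043103 * (-3.144163) = -0.135523
  p = 33/116 = 0.284483; ln(p) = -1.257082; p*ln(p) = 0.284483 * (-1.257082) = -0.357618
sum(p*ln(p)) = (-0.357618) + (-0.367343) + (-0.135523) + (-0.357618) = -1.218102
H' = -(-1.218102) = 1.218102 ≈ 1.2181

1.2181


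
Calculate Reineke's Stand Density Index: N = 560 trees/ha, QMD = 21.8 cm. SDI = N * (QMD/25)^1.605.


QMD/25 = 21.8/25 = 0.872
(0.872)^1.605 = exp(1.605 * ln(0.872)) = exp(1.605 * (-0.136966)) = exp(-0.219830) = 0.802655
SDI = 560 * 0.802655 = 449.487 ≈ 449

449


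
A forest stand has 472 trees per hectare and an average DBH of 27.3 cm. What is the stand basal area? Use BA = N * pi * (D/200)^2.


(D/200)^2 = (27.3/200)^2 = 0.1365^2 = 0.01863225
Individual BA = 3.141593 * 0.01863225 = 0.0585349 m^2
Stand BA = 472 * 0.0585349 = 27.6285 ≈ 27.63 m^2/ha

27.63 m^2/ha


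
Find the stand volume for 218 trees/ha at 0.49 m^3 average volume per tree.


V_stand = 218 * 0.49 = 106.82 ≈ 106.8 m^3/ha

106.8 m^3/ha


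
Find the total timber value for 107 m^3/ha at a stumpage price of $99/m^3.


Value = 107 * 99 = $10593/ha

$10593/ha


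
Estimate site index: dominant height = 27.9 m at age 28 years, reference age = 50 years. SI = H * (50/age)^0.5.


50/28 = 1.78571
(1.78571)^0.5 = 1.33630
SI = 27.9 * 1.33630 = 37.2828 ≈ 37.3 m

37.3 m


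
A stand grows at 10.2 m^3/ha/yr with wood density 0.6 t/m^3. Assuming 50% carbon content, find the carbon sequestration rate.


C = 10.2 * 0.6 * 0.5 = 3.06 t C/ha/yr

3.06 t C/ha/yr


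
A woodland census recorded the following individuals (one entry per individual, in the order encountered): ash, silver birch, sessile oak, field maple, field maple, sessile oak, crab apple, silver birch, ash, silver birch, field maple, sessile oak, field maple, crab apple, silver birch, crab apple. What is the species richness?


Total individuals logged = 16
Distinct species (count of individuals): ash (2), silver birch (4), sessile oak (3), field maple (4), crab apple (3)
Species richness = number of distinct species = 5

5


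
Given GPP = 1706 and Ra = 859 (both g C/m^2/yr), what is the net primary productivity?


NPP = GPP - Ra = 1706 - 859 = 847 g C/m^2/yr

847 g C/m^2/yr


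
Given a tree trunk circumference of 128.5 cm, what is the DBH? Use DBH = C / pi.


DBH = C / pi = 128.5 / 3.141593 = 40.9028 ≈ 40.90 cm

40.90 cm


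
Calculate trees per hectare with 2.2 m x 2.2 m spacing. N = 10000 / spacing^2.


N = 10000 / 2.2^2 = 10000 / 4.84 = 2066.12 ≈ 2066 trees/ha

2066 trees/ha


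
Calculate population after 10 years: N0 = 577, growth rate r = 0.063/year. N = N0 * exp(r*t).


r*t = 0.063 * 10 = 0.63
exp(0.63) = 1.87761
N = 577 * 1.87761 = 1083.38 ≈ 1083

1083


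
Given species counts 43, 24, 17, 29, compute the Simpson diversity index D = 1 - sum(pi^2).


Total N = 43 + 24 + 17 + 29 = 113
Per-species terms:
  p = 43/113 = 0.380531; p^2 = 0.380531^2 = 0.144804
  p = 24/113 = 0.212389; p^2 = 0.212389^2 = 0.045109
  p = 17/113 = 0.150442; p^2 = 0.150442^2 = 0.022633
  p = 29/113 = 0.256637; p^2 = 0.256637^2 = 0.065863
sum(p^2) = 0.144804 + 0.045109 + 0.022633 + 0.065863 = 0.278409
D = 1 - 0.278409 = 0.721591 ≈ 0.7216

0.7216


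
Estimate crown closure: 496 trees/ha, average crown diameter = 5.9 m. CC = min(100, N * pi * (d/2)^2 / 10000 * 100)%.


(d/2)^2 = (5.9/2)^2 = 2.95^2 = 8.7025
Crown area = 3.141593 * 8.7025 = 27.3397 m^2
N * area / 10000 * 100 = 496 * 27.3397 / 10000 * 100 = 135.605
CC = min(100, 135.605) = 100%

100%


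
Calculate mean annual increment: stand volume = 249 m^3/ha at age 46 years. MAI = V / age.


MAI = 249 / 46 = 5.4130 ≈ 5.41 m^3/ha/yr

5.41 m^3/ha/yr


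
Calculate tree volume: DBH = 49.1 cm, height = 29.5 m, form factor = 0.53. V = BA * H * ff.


(D/200)^2 = (49.1/200)^2 = 0.2455^2 = 0.06027025
BA = 3.141593 * 0.06027025 = 0.189345 m^2
V = 0.189345 * 29.5 * 0.53 = 2.96041 ≈ 2.960 m^3

2.960 m^3


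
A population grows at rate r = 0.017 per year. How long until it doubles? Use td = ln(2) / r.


td = ln(2) / 0.017 = 0.693147 / 0.017 = 40.7734 ≈ 40.8 years

40.8 years


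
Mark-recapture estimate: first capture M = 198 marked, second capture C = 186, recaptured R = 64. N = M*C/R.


N = M * C / R = 198 * 186 / 64 = 36828 / 64 = 575.44 ≈ 575

575 individuals


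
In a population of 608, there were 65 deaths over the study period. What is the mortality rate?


Mortality rate = 65 / 608 = 0.106908 ≈ 0.1069

0.1069


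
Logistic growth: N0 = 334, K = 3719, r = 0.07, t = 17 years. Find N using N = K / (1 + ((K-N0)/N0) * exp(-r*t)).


(K - N0)/N0 = (3719 - 334)/334 = 3385/334 = 10.1347
r*t = 0.07 * 17 = 1.19; exp(-1.19) = 0.304221
10.1347 * 0.304221 = 3.08319
1 + 3.08319 = 4.08319
N = 3719 / 4.08319 = 910.807 ≈ 911

911


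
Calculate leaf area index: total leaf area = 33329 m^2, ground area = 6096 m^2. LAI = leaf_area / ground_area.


LAI = 33329 / 6096 = 5.4674 ≈ 5.47

5.47


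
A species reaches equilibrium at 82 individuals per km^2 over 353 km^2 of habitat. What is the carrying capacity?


K = 82 * 353 = 28946 individuals

28946 individuals


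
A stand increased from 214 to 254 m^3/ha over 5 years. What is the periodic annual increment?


PAI = (V2 - V1) / period = (254 - 214) / 5 = 40 / 5 = 8.00 m^3/ha/yr

8.00 m^3/ha/yr


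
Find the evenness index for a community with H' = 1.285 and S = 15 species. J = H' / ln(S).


ln(15) = 2.70805
J = H' / ln(S) = 1.285 / 2.70805 = 0.474511 ≈ 0.4745

0.4745


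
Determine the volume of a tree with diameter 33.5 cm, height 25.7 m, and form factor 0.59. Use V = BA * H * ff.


(D/200)^2 = (33.5/200)^2 = 0.1675^2 = 0.02805625
BA = 3.141593 * 0.02805625 = 0.0881413 m^2
V = 0.0881413 * 25.7 * 0.59 = 1.33649 ≈ 1.336 m^3

1.336 m^3


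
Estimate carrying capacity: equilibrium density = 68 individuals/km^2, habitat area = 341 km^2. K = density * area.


K = 68 * 341 = 23188 individuals

23188 individuals


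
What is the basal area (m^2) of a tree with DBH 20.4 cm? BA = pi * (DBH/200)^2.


D/200 = 20.4/200 = 0.102 m
(D/200)^2 = 0.102^2 = 0.010404
BA = 3.141593 * 0.010404 = 0.0326851 ≈ 0.0327 m^2

0.0327 m^2


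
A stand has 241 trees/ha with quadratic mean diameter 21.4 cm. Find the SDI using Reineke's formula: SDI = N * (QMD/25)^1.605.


QMD/25 = 21.4/25 = 0.856
(0.856)^1.605 = exp(1.605 * ln(0.856)) = exp(1.605 * (-0.155485)) = exp(-0.249553) = 0.779149
SDI = 241 * 0.779149 = 187.775 ≈ 188

188


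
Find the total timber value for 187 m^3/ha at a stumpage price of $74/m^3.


Value = 187 * 74 = $13838/ha

$13838/ha


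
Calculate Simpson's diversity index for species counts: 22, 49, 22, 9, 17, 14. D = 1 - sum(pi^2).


Total N = 22 + 49 + 22 + 9 + 17 + 14 = 133
Per-species terms:
  p = 22/133 = 0.165414; p^2 = 0.165414^2 = 0.027362
  p = 49/133 = 0.368421; p^2 = 0.368421^2 = 0.135734
  p = 22/133 = 0.165414; p^2 = 0.165414^2 = 0.027362
  p = 9/133 = 0.067669; p^2 = 0.067669^2 = 0.004579
  p = 17/133 = 0.127820; p^2 = 0.127820^2 = 0.016338
  p = 14/133 = 0.105263; p^2 = 0.105263^2 = 0.011080
sum(p^2) = 0.027362 + 0.135734 + 0.027362 + 0.004579 + 0.016338 + 0.011080 = 0.222455
D = 1 - 0.222455 = 0.777545 ≈ 0.7775

0.7775


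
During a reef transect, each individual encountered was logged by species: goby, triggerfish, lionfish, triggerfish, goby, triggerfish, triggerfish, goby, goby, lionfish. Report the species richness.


Total individuals logged = 10
Distinct species (count of individuals): goby (4), triggerfish (4), lionfish (2)
Species richness = number of distinct species = 3

3


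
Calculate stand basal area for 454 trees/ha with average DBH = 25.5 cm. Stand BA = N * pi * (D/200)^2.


(D/200)^2 = (25.5/200)^2 = 0.1275^2 = 0.01625625
Individual BA = 3.141593 * 0.01625625 = 0.0510705 m^2
Stand BA = 454 * 0.0510705 = 23.1860 ≈ 23.19 m^2/ha

23.19 m^2/ha


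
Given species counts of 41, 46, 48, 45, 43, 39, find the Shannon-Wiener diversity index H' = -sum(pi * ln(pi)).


Total N = 41 + 46 + 48 + 45 + 43 + 39 = 262
Per-species terms:
  p = 41/262 = 0.156489; ln(p) = -1.854770; p*ln(p) = 0.156489 * (-1.854770) = -0.290251
  p = 46/262 = 0.175573; ln(p) = -1.739700; p*ln(p) = 0.175573 * (-1.739700) = -0.305444
  p = 48/262 = 0.183206; ln(p) = -1.697144; p*ln(p) = 0.183206 * (-1.697144) = -0.310927
  p = 45/262 = 0.171756; ln(p) = -1.761680; p*ln(p) = 0.171756 * (-1.761680) = -0.302579
  p = 43/262 = 0.164122; ln(p) = -1.807145; p*ln(p) = 0.164122 * (-1.807145) = -0.296592
  p = 39/262 = 0.148855; ln(p) = -1.904783; p*ln(p) = 0.148855 * (-1.904783) = -0.283536
sum(p*ln(p)) = (-0.290251) + (-0.305444) + (-0.310927) + (-0.302579) + (-0.296592) + (-0.283536) = -1.789329
H' = -(-1.789329) = 1.789329 ≈ 1.7893

1.7893


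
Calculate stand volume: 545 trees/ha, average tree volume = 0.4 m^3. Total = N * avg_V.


V_stand = 545 * 0.4 = 218.0 m^3/ha

218.0 m^3/ha


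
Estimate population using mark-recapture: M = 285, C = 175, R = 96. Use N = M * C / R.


N = M * C / R = 285 * 175 / 96 = 49875 / 96 = 519.53 ≈ 520

520 individuals


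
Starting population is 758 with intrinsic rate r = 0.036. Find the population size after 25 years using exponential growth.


r*t = 0.036 * 25 = 0.9
exp(0.9) = 2.45960
N = 758 * 2.45960 = 1864.38 ≈ 1864

1864


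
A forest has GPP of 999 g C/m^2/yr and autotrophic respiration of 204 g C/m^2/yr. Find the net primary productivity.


NPP = GPP - Ra = 999 - 204 = 795 g C/m^2/yr

795 g C/m^2/yr


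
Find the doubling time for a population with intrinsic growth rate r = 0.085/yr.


td = ln(2) / 0.085 = 0.693147 / 0.085 = 8.15467 ≈ 8.2 years

8.2 years


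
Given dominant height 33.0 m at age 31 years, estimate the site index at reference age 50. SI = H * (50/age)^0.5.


50/31 = 1.61290
(1.61290)^0.5 = 1.27000
SI = 33.0 * 1.27000 = 41.9100 ≈ 41.9 m

41.9 m


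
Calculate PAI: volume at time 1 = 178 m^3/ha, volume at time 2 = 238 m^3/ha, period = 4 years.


PAI = (V2 - V1) / period = (238 - 178) / 4 = 60 / 4 = 15.00 m^3/ha/yr

15.00 m^3/ha/yr


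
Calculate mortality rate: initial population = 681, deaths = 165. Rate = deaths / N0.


Mortality rate = 165 / 681 = 0.242291 ≈ 0.2423

0.2423


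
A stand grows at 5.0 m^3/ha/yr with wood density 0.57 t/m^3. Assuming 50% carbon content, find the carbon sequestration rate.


C = 5.0 * 0.57 * 0.5 = 1.425 ≈ 1.43 t C/ha/yr

1.43 t C/ha/yr


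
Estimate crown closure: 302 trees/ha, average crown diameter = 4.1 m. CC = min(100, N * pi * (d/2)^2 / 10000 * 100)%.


(d/2)^2 = (4.1/2)^2 = 2.05^2 = 4.2025
Crown area = 3.141593 * 4.2025 = 13.2025 m^2
N * area / 10000 * 100 = 302 * 13.2025 / 10000 * 100 = 39.8716
CC = min(100, 39.8716) = 39.8716 ≈ 39.9%

39.9%


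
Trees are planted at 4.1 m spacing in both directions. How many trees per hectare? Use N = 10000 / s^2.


N = 10000 / 4.1^2 = 10000 / 16.81 = 594.884 ≈ 595 trees/ha

595 trees/ha


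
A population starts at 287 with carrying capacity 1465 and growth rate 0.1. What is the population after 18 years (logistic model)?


(K - N0)/N0 = (1465 - 287)/287 = 1178/287 = 4.10453
r*t = 0.1 * 18 = 1.8; exp(-1.8) = 0.165299
4.10453 * 0.165299 = 0.678475
1 + 0.678475 = 1.67848
N = 1465 / 1.67848 = 872.813 ≈ 873

873


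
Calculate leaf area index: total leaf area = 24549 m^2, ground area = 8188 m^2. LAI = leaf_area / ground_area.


LAI = 24549 / 8188 = 2.9982 ≈ 3.00

3.00


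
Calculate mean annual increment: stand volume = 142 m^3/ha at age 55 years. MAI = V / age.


MAI = 142 / 55 = 2.5818 ≈ 2.58 m^3/ha/yr

2.58 m^3/ha/yr


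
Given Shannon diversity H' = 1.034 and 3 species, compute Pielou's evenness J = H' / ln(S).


ln(3) = 1.09861
J = H' / ln(S) = 1.034 / 1.09861 = 0.941189 ≈ 0.9412

0.9412


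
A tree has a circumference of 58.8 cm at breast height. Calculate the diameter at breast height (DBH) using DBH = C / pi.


DBH = C / pi = 58.8 / 3.141593 = 18.7166 ≈ 18.72 cm

18.72 cm


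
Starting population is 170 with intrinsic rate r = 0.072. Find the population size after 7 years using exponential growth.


r*t = 0.072 * 7 = 0.504
exp(0.504) = 1.65533
N = 170 * 1.65533 = 281.406 ≈ 281

281


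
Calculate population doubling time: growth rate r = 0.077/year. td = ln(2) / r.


td = ln(2) / 0.077 = 0.693147 / 0.077 = 9.00191 ≈ 9.0 years

9.0 years


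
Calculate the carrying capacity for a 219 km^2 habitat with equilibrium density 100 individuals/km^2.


K = 100 * 219 = 21900 individuals

21900 individuals


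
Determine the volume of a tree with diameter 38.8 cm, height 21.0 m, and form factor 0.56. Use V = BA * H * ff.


(D/200)^2 = (38.8/200)^2 = 0.194^2 = 0.037636
BA = 3.141593 * 0.037636 = 0.118237 m^2
V = 0.118237 * 21.0 * 0.56 = 1.39047 ≈ 1.390 m^3

1.390 m^3


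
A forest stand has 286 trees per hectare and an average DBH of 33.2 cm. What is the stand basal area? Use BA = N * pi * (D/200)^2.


(D/200)^2 = (33.2/200)^2 = 0.166^2 = 0.027556
Individual BA = 3.141593 * 0.027556 = 0.0865697 m^2
Stand BA = 286 * 0.0865697 = 24.7589 ≈ 24.76 m^2/ha

24.76 m^2/ha


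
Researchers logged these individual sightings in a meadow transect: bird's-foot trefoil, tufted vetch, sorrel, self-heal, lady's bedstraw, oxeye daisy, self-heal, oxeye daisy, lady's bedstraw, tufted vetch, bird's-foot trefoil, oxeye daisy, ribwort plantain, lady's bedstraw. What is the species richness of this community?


Total individuals logged = 14
Distinct species (count of individuals): bird's-foot trefoil (2), tufted vetch (2), sorrel (1), self-heal (2), lady's bedstraw (3), oxeye daisy (3), ribwort plantain (1)
Species richness = number of distinct species = 7

7


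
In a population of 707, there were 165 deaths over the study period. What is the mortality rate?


Mortality rate = 165 / 707 = 0.233380 ≈ 0.2334

0.2334


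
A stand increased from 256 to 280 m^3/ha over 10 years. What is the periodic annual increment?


PAI = (V2 - V1) / period = (280 - 256) / 10 = 24 / 10 = 2.40 m^3/ha/yr

2.40 m^3/ha/yr


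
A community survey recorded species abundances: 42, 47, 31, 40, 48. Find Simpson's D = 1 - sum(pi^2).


Total N = 42 + 47 + 31 + 40 + 48 = 208
Per-species terms:
  p = 42/208 = 0.201923; p^2 = 0.201923^2 = 0.040773
  p = 47/208 = 0.225962; p^2 = 0.225962^2 = 0.051059
  p = 31/208 = 0.149038; p^2 = 0.149038^2 = 0.022212
  p = 40/208 = 0.192308; p^2 = 0.192308^2 = 0.036982
  p = 48/208 = 0.230769; p^2 = 0.230769^2 = 0.053254
sum(p^2) = 0.040773 + 0.051059 + 0.022212 + 0.036982 + 0.053254 = 0.204280
D = 1 - 0.204280 = 0.795720 ≈ 0.7957

0.7957


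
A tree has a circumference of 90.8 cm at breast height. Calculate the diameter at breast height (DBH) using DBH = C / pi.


DBH = C / pi = 90.8 / 3.141593 = 28.9025 ≈ 28.90 cm

28.90 cm


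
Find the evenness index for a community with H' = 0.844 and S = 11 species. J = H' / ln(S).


ln(11) = 2.39790
J = H' / ln(S) = 0.844 / 2.39790 = 0.351975 ≈ 0.3520

0.3520


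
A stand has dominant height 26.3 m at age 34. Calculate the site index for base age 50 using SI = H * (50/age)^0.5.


50/34 = 1.47059
(1.47059)^0.5 = 1.21268
SI = 26.3 * 1.21268 = 31.8935 ≈ 31.9 m

31.9 m


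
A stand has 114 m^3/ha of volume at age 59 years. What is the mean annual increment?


MAI = 114 / 59 = 1.9322 ≈ 1.93 m^3/ha/yr

1.93 m^3/ha/yr


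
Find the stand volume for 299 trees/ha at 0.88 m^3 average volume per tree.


V_stand = 299 * 0.88 = 263.12 ≈ 263.1 m^3/ha

263.1 m^3/ha


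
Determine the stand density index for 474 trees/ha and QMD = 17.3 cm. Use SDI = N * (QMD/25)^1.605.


QMD/25 = 17.3/25 = 0.692
(0.692)^1.605 = exp(1.605 * ln(0.692)) = exp(1.605 * (-0.368169)) = exp(-0.590911) = 0.553823
SDI = 474 * 0.553823 = 262.512 ≈ 263

263


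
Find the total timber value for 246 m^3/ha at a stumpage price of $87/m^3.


Value = 246 * 87 = $21402/ha

$21402/ha


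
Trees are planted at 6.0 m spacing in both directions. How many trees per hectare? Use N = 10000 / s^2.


N = 10000 / 6.0^2 = 10000 / 36 = 277.778 ≈ 278 trees/ha

278 trees/ha


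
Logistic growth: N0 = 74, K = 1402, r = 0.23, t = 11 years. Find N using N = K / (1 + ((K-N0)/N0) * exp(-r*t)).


(K - N0)/N0 = (1402 - 74)/74 = 1328/74 = 17.9459
r*t = 0.23 * 11 = 2.53; exp(-2.53) = 0.0796590
17.9459 * 0.0796590 = 1.42955
1 + 1.42955 = 2.42955
N = 1402 / 2.42955 = 577.062 ≈ 577

577


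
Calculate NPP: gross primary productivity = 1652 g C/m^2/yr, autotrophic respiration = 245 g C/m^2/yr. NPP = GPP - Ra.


NPP = GPP - Ra = 1652 - 245 = 1407 g C/m^2/yr

1407 g C/m^2/yr


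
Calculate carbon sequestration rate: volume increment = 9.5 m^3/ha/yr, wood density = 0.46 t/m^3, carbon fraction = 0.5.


C = 9.5 * 0.46 * 0.5 = 2.185 ≈ 2.19 t C/ha/yr

2.19 t C/ha/yr


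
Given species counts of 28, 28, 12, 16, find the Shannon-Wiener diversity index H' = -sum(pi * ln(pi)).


Total N = 28 + 28 + 12 + 16 = 84
Per-species terms:
  p = 28/84 = 0.333333; ln(p) = -1.098613; p*ln(p) = 0.333333 * (-1.098613) = -0.366204
  p = 28/84 = 0.333333; ln(p) = -1.098613; p*ln(p) = 0.333333 * (-1.098613) = -0.366204
  p = 12/84 = 0.142857; ln(p) = -1.945911; p*ln(p) = 0.142857 * (-1.945911) = -0.277987
  p = 16/84 = 0.190476; ln(p) = -1.658229; p*ln(p) = 0.190476 * (-1.658229) = -0.315853
sum(p*ln(p)) = (-0.366204) + (-0.366204) + (-0.277987) + (-0.315853) = -1.326248
H' = -(-1.326248) = 1.326248 ≈ 1.3262

1.3262


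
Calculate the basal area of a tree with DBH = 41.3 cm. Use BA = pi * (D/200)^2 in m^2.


D/200 = 41.3/200 = 0.2065 m
(D/200)^2 = 0.2065^2 = 0.04264225
BA = 3.141593 * 0.04264225 = 0.133965 ≈ 0.1340 m^2

0.1340 m^2


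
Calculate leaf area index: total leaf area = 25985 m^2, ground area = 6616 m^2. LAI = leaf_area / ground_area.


LAI = 25985 / 6616 = 3.9276 ≈ 3.93

3.93


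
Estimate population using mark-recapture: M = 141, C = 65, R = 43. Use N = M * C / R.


N = M * C / R = 141 * 65 / 43 = 9165 / 43 = 213.14 ≈ 213

213 individuals


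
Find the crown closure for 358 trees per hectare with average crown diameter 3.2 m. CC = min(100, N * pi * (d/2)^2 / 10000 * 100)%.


(d/2)^2 = (3.2/2)^2 = 1.6^2 = 2.56
Crown area = 3.141593 * 2.56 = 8.04248 m^2
N * area / 10000 * 100 = 358 * 8.04248 / 10000 * 100 = 28.7921
CC = min(100, 28.7921) = 28.7921 ≈ 28.8%

28.8%


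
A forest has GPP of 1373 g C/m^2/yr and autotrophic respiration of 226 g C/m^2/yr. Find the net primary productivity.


NPP = GPP - Ra = 1373 - 226 = 1147 g C/m^2/yr

1147 g C/m^2/yr


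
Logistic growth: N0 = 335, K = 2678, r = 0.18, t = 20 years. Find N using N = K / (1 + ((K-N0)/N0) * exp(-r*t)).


(K - N0)/N0 = (2678 - 335)/335 = 2343/335 = 6.99403
r*t = 0.18 * 20 = 3.6; exp(-3.6) = 0.0273237
6.99403 * 0.0273237 = 0.191103
1 + 0.191103 = 1.19110
N = 2678 / 1.19110 = 2248.34 ≈ 2248

2248


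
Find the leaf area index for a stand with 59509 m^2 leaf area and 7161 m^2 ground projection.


LAI = 59509 / 7161 = 8.3102 ≈ 8.31

8.31


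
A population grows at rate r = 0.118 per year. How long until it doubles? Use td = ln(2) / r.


td = ln(2) / 0.118 = 0.693147 / 0.118 = 5.87413 ≈ 5.9 years

5.9 years


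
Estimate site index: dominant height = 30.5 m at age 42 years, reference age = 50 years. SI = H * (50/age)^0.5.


50/42 = 1.19048
(1.19048)^0.5 = 1.09109
SI = 30.5 * 1.09109 = 33.2782 ≈ 33.3 m

33.3 m


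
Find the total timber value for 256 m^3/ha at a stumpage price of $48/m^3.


Value = 256 * 48 = $12288/ha

$12288/ha


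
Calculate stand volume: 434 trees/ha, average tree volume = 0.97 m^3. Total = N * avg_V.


V_stand = 434 * 0.97 = 420.98 ≈ 421.0 m^3/ha

421.0 m^3/ha


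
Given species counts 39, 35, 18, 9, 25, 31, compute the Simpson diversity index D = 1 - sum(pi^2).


Total N = 39 + 35 + 18 + 9 + 25 + 31 = 157
Per-species terms:
  p = 39/157 = 0.248408; p^2 = 0.248408^2 = 0.061707
  p = 35/157 = 0.222930; p^2 = 0.222930^2 = 0.049698
  p = 18/157 = 0.114650; p^2 = 0.114650^2 = 0.013145
  p = 9/157 = 0.057325; p^2 = 0.057325^2 = 0.003286
  p = 25/157 = 0.159236; p^2 = 0.159236^2 = 0.025356
  p = 31/157 = 0.197452; p^2 = 0.197452^2 = 0.038987
sum(p^2) = 0.061707 + 0.049698 + 0.013145 + 0.003286 + 0.025356 + 0.038987 = 0.192179
D = 1 - 0.192179 = 0.807821 ≈ 0.8078

0.8078


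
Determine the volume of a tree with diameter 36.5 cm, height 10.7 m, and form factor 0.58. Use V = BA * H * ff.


(D/200)^2 = (36.5/200)^2 = 0.1825^2 = 0.03330625
BA = 3.141593 * 0.03330625 = 0.104635 m^2
V = 0.104635 * 10.7 * 0.58 = 0.649365 ≈ 0.649 m^3

0.649 m^3


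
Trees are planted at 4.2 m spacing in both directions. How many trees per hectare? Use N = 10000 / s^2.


N = 10000 / 4.2^2 = 10000 / 17.64 = 566.893 ≈ 567 trees/ha

567 trees/ha


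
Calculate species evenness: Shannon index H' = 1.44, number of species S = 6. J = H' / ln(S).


ln(6) = 1.79176
J = H' / ln(S) = 1.44 / 1.79176 = 0.803679 ≈ 0.8037

0.8037


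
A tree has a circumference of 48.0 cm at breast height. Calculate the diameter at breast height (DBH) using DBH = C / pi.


DBH = C / pi = 48.0 / 3.141593 = 15.2789 ≈ 15.28 cm

15.28 cm


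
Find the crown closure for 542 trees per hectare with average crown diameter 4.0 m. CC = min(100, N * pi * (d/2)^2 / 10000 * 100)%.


(d/2)^2 = (4.0/2)^2 = 2^2 = 4
Crown area = 3.141593 * 4 = 12.5664 m^2
N * area / 10000 * 100 = 542 * 12.5664 / 10000 * 100 = 68.1099
CC = min(100, 68.1099) = 68.1099 ≈ 68.1%

68.1%


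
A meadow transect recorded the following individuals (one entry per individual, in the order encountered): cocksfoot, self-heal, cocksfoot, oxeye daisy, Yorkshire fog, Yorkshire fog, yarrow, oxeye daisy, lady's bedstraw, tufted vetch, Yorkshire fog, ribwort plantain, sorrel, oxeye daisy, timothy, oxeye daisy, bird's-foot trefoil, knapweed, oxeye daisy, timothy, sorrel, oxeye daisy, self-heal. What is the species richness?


Total individuals logged = 23
Distinct species (count of individuals): cocksfoot (2), self-heal (2), oxeye daisy (6), Yorkshire fog (3), yarrow (1), lady's bedstraw (1), tufted vetch (1), ribwort plantain (1), sorrel (2), timothy (2), bird's-foot trefoil (1), knapweed (1)
Species richness = number of distinct species = 12

12


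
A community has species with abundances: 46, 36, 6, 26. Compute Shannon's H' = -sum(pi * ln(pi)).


Total N = 46 + 36 + 6 + 26 = 114
Per-species terms:
  p = 46/114 = 0.403509; ln(p) = -0.907556; p*ln(p) = 0.403509 * (-0.907556) = -0.366207
  p = 36/114 = 0.315789; ln(p) = -1.152681; p*ln(p) = 0.315789 * (-1.152681) = -0.364004
  p = 6/114 = 0.052632; ln(p) = -2.944431; p*ln(p) = 0.052632 * (-2.944431) = -0.154971
  p = 26/114 = 0.228070; ln(p) = -1.478103; p*ln(p) = 0.228070 * (-1.478103) = -0.337111
sum(p*ln(p)) = (-0.366207) + (-0.364004) + (-0.154971) + (-0.337111) = -1.222293
H' = -(-1.222293) = 1.222293 ≈ 1.2223

1.2223


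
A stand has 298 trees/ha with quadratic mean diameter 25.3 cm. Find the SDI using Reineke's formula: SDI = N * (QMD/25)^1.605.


QMD/25 = 25.3/25 = 1.012
(1.012)^1.605 = exp(1.605 * ln(1.012)) = exp(1.605 * 0.0119286) = exp(0.0191454) = 1.01933
SDI = 298 * 1.01933 = 303.760 ≈ 304

304


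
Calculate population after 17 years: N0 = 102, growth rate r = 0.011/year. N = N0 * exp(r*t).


r*t = 0.011 * 17 = 0.187
exp(0.187) = 1.20563
N = 102 * 1.20563 = 122.974 ≈ 123

123


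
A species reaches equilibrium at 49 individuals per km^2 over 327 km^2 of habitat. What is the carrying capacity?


K = 49 * 327 = 16023 individuals

16023 individuals


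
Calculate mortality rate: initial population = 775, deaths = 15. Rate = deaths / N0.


Mortality rate = 15 / 775 = 0.019355 ≈ 0.0194

0.0194


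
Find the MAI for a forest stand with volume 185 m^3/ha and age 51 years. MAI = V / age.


MAI = 185 / 51 = 3.6275 ≈ 3.63 m^3/ha/yr

3.63 m^3/ha/yr


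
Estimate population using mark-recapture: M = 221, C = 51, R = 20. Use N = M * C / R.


N = M * C / R = 221 * 51 / 20 = 11271 / 20 = 563.55 ≈ 564

564 individuals


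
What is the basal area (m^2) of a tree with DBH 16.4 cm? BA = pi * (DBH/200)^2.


D/200 = 16.4/200 = 0.082 m
(D/200)^2 = 0.082^2 = 0.006724
BA = 3.141593 * 0.006724 = 0.0211241 ≈ 0.0211 m^2

0.0211 m^2


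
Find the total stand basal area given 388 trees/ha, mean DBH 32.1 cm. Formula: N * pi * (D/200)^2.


(D/200)^2 = (32.1/200)^2 = 0.1605^2 = 0.02576025
Individual BA = 3.141593 * 0.02576025 = 0.0809282 m^2
Stand BA = 388 * 0.0809282 = 31.4001 ≈ 31.40 m^2/ha

31.40 m^2/ha


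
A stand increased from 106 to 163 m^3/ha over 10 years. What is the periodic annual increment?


PAI = (V2 - V1) / period = (163 - 106) / 10 = 57 / 10 = 5.70 m^3/ha/yr

5.70 m^3/ha/yr


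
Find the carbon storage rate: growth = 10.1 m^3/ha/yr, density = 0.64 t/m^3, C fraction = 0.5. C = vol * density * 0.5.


C = 10.1 * 0.64 * 0.5 = 3.232 ≈ 3.23 t C/ha/yr

3.23 t C/ha/yr


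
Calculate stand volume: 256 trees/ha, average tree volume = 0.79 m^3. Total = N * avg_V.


V_stand = 256 * 0.79 = 202.24 ≈ 202.2 m^3/ha

202.2 m^3/ha


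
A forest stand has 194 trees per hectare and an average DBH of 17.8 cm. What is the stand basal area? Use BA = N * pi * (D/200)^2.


(D/200)^2 = (17.8/200)^2 = 0.089^2 = 0.007921
Individual BA = 3.141593 * 0.007921 = 0.0248846 m^2
Stand BA = 194 * 0.0248846 = 4.82761 ≈ 4.83 m^2/ha

4.83 m^2/ha


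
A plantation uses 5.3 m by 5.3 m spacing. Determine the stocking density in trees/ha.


N = 10000 / 5.3^2 = 10000 / 28.09 = 355.999 ≈ 356 trees/ha

356 trees/ha


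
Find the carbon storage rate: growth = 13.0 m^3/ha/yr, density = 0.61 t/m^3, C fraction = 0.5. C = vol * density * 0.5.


C = 13.0 * 0.61 * 0.5 = 3.965 ≈ 3.97 t C/ha/yr

3.97 t C/ha/yr


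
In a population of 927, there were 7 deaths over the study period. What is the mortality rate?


Mortality rate = 7 / 927 = 0.007551 ≈ 0.0076

0.0076


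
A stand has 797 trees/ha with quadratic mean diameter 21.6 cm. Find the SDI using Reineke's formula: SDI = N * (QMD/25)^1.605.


QMD/25 = 21.6/25 = 0.864
(0.864)^1.605 = exp(1.605 * ln(0.864)) = exp(1.605 * (-0.146183)) = exp(-0.234624) = 0.790868
SDI = 797 * 0.790868 = 630.322 ≈ 630

630


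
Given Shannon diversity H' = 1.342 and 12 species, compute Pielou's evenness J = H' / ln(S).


ln(12) = 2.48491
J = H' / ln(S) = 1.342 / 2.48491 = 0.540060 ≈ 0.5401

0.5401


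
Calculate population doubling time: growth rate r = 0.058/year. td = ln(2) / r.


td = ln(2) / 0.058 = 0.693147 / 0.058 = 11.9508 ≈ 12.0 years

12.0 years


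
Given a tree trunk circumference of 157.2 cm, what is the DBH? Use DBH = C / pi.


DBH = C / pi = 157.2 / 3.141593 = 50.0383 ≈ 50.04 cm

50.04 cm


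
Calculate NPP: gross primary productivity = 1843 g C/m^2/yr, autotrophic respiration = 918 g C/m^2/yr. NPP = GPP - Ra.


NPP = GPP - Ra = 1843 - 918 = 925 g C/m^2/yr

925 g C/m^2/yr


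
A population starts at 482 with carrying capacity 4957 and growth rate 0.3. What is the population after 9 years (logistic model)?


(K - N0)/N0 = (4957 - 482)/482 = 4475/482 = 9.28423
r*t = 0.3 * 9 = 2.7; exp(-2.7) = 0.0672055
9.28423 * 0.0672055 = 0.623951
1 + 0.623951 = 1.62395
N = 4957 / 1.62395 = 3052.43 ≈ 3052

3052


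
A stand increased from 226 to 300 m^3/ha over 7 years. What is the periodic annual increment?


PAI = (V2 - V1) / period = (300 - 226) / 7 = 74 / 7 = 10.5714 ≈ 10.57 m^3/ha/yr

10.57 m^3/ha/yr


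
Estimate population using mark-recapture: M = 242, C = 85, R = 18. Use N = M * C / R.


N = M * C / R = 242 * 85 / 18 = 20570 / 18 = 1142.78 ≈ 1143

1143 individuals


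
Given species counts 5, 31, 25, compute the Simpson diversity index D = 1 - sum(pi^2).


Total N = 5 + 31 + 25 = 61
Per-species terms:
  p = 5/61 = 0.081967; p^2 = 0.081967^2 = 0.006719
  p = 31/61 = 0.508197; p^2 = 0.508197^2 = 0.258264
  p = 25/61 = 0.409836; p^2 = 0.409836^2 = 0.167966
sum(p^2) = 0.006719 + 0.258264 + 0.167966 = 0.432949
D = 1 - 0.432949 = 0.567051 ≈ 0.5671

0.5671


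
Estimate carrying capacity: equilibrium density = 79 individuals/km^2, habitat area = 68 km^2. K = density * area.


K = 79 * 68 = 5372 individuals

5372 individuals


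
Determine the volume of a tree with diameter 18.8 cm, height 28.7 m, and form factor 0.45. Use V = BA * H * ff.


(D/200)^2 = (18.8/200)^2 = 0.094^2 = 0.008836
BA = 3.141593 * 0.008836 = 0.0277591 m^2
V = 0.0277591 * 28.7 * 0.45 = 0.358509 ≈ 0.359 m^3

0.359 m^3


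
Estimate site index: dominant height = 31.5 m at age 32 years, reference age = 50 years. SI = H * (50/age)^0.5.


50/32 = 1.56250
(1.56250)^0.5 = 1.25000
SI = 31.5 * 1.25000 = 39.3750 ≈ 39.4 m

39.4 m


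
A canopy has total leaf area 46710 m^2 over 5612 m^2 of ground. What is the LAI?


LAI = 46710 / 5612 = 8.3232 ≈ 8.32

8.32


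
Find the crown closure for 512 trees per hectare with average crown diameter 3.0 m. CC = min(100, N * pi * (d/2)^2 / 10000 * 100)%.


(d/2)^2 = (3.0/2)^2 = 1.5^2 = 2.25
Crown area = 3.141593 * 2.25 = 7.06858 m^2
N * area / 10000 * 100 = 512 * 7.06858 / 10000 * 100 = 36.1911
CC = min(100, 36.1911) = 36.1911 ≈ 36.2%

36.2%


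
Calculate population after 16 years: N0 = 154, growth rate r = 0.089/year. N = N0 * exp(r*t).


r*t = 0.089 * 16 = 1.424
exp(1.424) = 4.15370
N = 154 * 4.15370 = 639.670 ≈ 640

640


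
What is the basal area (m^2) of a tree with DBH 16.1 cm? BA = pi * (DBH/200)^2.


D/200 = 16.1/200 = 0.0805 m
(D/200)^2 = 0.0805^2 = 0.00648025
BA = 3.141593 * 0.00648025 = 0.0203583 ≈ 0.0204 m^2

0.0204 m^2


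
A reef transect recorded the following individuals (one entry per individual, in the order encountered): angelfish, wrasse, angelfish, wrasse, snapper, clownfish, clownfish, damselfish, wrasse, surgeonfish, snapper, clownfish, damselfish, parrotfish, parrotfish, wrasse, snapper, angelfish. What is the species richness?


Total individuals logged = 18
Distinct species (count of individuals): angelfish (3), wrasse (4), snapper (3), clownfish (3), damselfish (2), surgeonfish (1), parrotfish (2)
Species richness = number of distinct species = 7

7


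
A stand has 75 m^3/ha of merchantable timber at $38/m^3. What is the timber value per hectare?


Value = 75 * 38 = $2850/ha

$2850/ha


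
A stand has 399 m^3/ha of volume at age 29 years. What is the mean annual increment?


MAI = 399 / 29 = 13.7586 ≈ 13.76 m^3/ha/yr

13.76 m^3/ha/yr


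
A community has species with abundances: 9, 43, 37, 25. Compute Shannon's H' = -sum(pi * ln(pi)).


Total N = 9 + 43 + 37 + 25 = 114
Per-species terms:
  p = 9/114 = 0.078947; ln(p) = -2.538979; p*ln(p) = 0.078947 * (-2.538979) = -0.200445
  p = 43/114 = 0.377193; ln(p) = -0.974998; p*ln(p) = 0.377193 * (-0.974998) = -0.367762
  p = 37/114 = 0.324561; ln(p) = -1.125282; p*ln(p) = 0.324561 * (-1.125282) = -0.365223
  p = 25/114 = 0.219298; ln(p) = -1.517324; p*ln(p) = 0.219298 * (-1.517324) = -0.332746
sum(p*ln(p)) = (-0.200445) + (-0.367762) + (-0.365223) + (-0.332746) = -1.266176
H' = -(-1.266176) = 1.266176 ≈ 1.2662

1.2662


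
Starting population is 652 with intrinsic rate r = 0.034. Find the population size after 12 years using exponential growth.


r*t = 0.034 * 12 = 0.408
exp(0.408) = 1.50381
N = 652 * 1.50381 = 980.484 ≈ 980

980


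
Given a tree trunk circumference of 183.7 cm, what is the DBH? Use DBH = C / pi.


DBH = C / pi = 183.7 / 3.141593 = 58.4735 ≈ 58.47 cm

58.47 cm


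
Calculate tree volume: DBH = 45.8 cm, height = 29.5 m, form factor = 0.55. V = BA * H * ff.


(D/200)^2 = (45.8/200)^2 = 0.229^2 = 0.052441
BA = 3.141593 * 0.052441 = 0.164748 m^2
V = 0.164748 * 29.5 * 0.55 = 2.67304 ≈ 2.673 m^3

2.673 m^3


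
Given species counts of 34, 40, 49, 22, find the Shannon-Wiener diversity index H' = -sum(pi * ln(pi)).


Total N = 34 + 40 + 49 + 22 = 145
Per-species terms:
  p = 34/145 = 0.234483; ln(p) = -1.450372; p*ln(p) = 0.234483 * (-1.450372) = -0.340088
  p = 40/145 = 0.275862; ln(p) = -1.287855; p*ln(p) = 0.275862 * (-1.287855) = -0.355270
  p = 49/145 = 0.337931; ln(p) = -1.084914; p*ln(p) = 0.337931 * (-1.084914) = -0.366626
  p = 22/145 = 0.151724; ln(p) = -1.885692; p*ln(p) = 0.151724 * (-1.885692) = -0.286105
sum(p*ln(p)) = (-0.340088) + (-0.355270) + (-0.366626) + (-0.286105) = -1.348089
H' = -(-1.348089) = 1.348089 ≈ 1.3481

1.3481


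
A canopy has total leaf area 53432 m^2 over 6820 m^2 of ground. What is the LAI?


LAI = 53432 / 6820 = 7.8346 ≈ 7.83

7.83


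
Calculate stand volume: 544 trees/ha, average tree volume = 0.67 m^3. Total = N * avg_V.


V_stand = 544 * 0.67 = 364.48 ≈ 364.5 m^3/ha

364.5 m^3/ha


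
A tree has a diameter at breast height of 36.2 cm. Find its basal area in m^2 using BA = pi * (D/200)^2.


D/200 = 36.2/200 = 0.181 m
(D/200)^2 = 0.181^2 = 0.032761
BA = 3.141593 * 0.032761 = 0.102922 ≈ 0.1029 m^2

0.1029 m^2


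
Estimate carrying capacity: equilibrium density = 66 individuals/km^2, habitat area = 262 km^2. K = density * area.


K = 66 * 262 = 17292 individuals

17292 individuals


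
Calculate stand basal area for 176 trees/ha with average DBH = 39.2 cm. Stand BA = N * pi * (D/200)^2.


(D/200)^2 = (39.2/200)^2 = 0.196^2 = 0.038416
Individual BA = 3.141593 * 0.038416 = 0.120687 m^2
Stand BA = 176 * 0.120687 = 21.2409 ≈ 21.24 m^2/ha

21.24 m^2/ha


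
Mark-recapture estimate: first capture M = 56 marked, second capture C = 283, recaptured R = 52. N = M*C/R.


N = M * C / R = 56 * 283 / 52 = 15848 / 52 = 304.77 ≈ 305

305 individuals


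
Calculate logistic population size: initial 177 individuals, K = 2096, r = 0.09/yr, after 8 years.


(K - N0)/N0 = (2096 - 177)/177 = 1919/177 = 10.8418
r*t = 0.09 * 8 = 0.72; exp(-0.72) = 0.486752
10.8418 * 0.486752 = 5.27727
1 + 5.27727 = 6.27727
N = 2096 / 6.27727 = 333.903 ≈ 334

334


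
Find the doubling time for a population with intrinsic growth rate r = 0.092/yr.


td = ln(2) / 0.092 = 0.693147 / 0.092 = 7.53421 ≈ 7.5 years

7.5 years


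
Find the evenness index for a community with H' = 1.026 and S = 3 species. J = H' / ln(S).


ln(3) = 1.09861
J = H' / ln(S) = 1.026 / 1.09861 = 0.933907 ≈ 0.9339

0.9339


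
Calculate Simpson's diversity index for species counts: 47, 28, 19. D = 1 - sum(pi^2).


Total N = 47 + 28 + 19 = 94
Per-species terms:
  p = 47/94 = 0.500000; p^2 = 0.500000^2 = 0.250000
  p = 28/94 = 0.297872; p^2 = 0.297872^2 = 0.088728
  p = 19/94 = 0.202128; p^2 = 0.202128^2 = 0.040856
sum(p^2) = 0.250000 + 0.088728 + 0.040856 = 0.379584
D = 1 - 0.379584 = 0.620416 ≈ 0.6204

0.6204


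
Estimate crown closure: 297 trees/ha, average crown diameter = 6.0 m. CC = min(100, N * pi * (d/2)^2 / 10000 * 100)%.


(d/2)^2 = (6.0/2)^2 = 3^2 = 9
Crown area = 3.141593 * 9 = 28.2743 m^2
N * area / 10000 * 100 = 297 * 28.2743 / 10000 * 100 = 83.9747
CC = min(100, 83.9747) = 83.9747 ≈ 84.0%

84.0%


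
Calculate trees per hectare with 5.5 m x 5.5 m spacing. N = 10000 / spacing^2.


N = 10000 / 5.5^2 = 10000 / 30.25 = 330.579 ≈ 331 trees/ha

331 trees/ha


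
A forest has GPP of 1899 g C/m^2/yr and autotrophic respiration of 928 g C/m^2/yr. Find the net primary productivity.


NPP = GPP - Ra = 1899 - 928 = 971 g C/m^2/yr

971 g C/m^2/yr


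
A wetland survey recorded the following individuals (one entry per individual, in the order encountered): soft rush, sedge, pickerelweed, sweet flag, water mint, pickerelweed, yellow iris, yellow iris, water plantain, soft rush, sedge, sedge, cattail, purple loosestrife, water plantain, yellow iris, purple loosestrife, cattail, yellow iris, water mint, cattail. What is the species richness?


Total individuals logged = 21
Distinct species (count of individuals): soft rush (2), sedge (3), pickerelweed (2), sweet flag (1), water mint (2), yellow iris (4), water plantain (2), cattail (3), purple loosestrife (2)
Species richness = number of distinct species = 9

9


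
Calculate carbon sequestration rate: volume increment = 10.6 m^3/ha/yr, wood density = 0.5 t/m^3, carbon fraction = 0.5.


C = 10.6 * 0.5 * 0.5 = 2.65 t C/ha/yr

2.65 t C/ha/yr


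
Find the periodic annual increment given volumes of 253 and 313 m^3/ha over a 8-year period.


PAI = (V2 - V1) / period = (313 - 253) / 8 = 60 / 8 = 7.50 m^3/ha/yr

7.50 m^3/ha/yr


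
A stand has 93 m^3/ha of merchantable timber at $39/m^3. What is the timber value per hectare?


Value = 93 * 39 = $3627/ha

$3627/ha


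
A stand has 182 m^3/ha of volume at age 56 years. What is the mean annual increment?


MAI = 182 / 56 = 3.25 m^3/ha/yr

3.25 m^3/ha/yr


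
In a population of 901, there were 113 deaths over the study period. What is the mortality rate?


Mortality rate = 113 / 901 = 0.125416 ≈ 0.1254

0.1254


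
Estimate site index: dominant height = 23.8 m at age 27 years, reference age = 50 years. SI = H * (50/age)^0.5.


50/27 = 1.85185
(1.85185)^0.5 = 1.36083
SI = 23.8 * 1.36083 = 32.3878 ≈ 32.4 m

32.4 m


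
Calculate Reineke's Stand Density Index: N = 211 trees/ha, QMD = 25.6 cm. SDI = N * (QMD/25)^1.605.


QMD/25 = 25.6/25 = 1.024
(1.024)^1.605 = exp(1.605 * ln(1.024)) = exp(1.605 * 0.0237165) = exp(0.0380650) = 1.03880
SDI = 211 * 1.03880 = 219.187 ≈ 219

219


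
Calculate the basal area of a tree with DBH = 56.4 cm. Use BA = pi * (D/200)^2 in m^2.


D/200 = 56.4/200 = 0.282 m
(D/200)^2 = 0.282^2 = 0.079524
BA = 3.141593 * 0.079524 = 0.249832 ≈ 0.2498 m^2

0.2498 m^2


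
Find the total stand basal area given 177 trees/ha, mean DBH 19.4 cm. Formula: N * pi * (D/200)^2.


(D/200)^2 = (19.4/200)^2 = 0.097^2 = 0.009409
Individual BA = 3.141593 * 0.009409 = 0.0295592 m^2
Stand BA = 177 * 0.0295592 = 5.23198 ≈ 5.23 m^2/ha

5.23 m^2/ha


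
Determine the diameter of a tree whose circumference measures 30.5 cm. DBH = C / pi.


DBH = C / pi = 30.5 / 3.141593 = 9.70845 ≈ 9.71 cm

9.71 cm


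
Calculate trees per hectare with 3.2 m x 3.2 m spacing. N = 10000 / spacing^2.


N = 10000 / 3.2^2 = 10000 / 10.24 = 976.563 ≈ 977 trees/ha

977 trees/ha


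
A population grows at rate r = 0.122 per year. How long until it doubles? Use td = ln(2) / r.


td = ln(2) / 0.122 = 0.693147 / 0.122 = 5.68153 ≈ 5.7 years

5.7 years


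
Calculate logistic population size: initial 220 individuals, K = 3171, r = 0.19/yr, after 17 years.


(K - N0)/N0 = (3171 - 220)/220 = 2951/220 = 13.4136
r*t = 0.19 * 17 = 3.23; exp(-3.23) = 0.0395575
13.4136 * 0.0395575 = 0.530608
1 + 0.530608 = 1.53061
N = 3171 / 1.53061 = 2071.72 ≈ 2072

2072


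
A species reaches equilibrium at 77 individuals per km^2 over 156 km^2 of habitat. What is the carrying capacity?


K = 77 * 156 = 12012 individuals

12012 individuals
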